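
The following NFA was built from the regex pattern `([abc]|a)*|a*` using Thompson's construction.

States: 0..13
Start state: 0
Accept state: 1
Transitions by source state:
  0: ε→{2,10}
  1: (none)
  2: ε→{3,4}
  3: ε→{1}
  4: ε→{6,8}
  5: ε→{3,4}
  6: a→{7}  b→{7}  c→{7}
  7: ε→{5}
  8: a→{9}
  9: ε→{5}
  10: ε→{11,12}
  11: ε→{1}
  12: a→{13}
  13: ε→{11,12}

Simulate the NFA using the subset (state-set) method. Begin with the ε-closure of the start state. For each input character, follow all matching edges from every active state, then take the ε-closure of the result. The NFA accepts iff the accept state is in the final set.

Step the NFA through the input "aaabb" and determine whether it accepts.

Answer: ACCEPT

Trace:
S₀ = ε-closure({0}) = {0,1,2,3,4,6,8,10,11,12}
'a' @ 1: {1,3,4,5,6,7,8,9,11,12,13}  [accepting]
'a' @ 2: {1,3,4,5,6,7,8,9,11,12,13}  [accepting]
'a' @ 3: {1,3,4,5,6,7,8,9,11,12,13}  [accepting]
'b' @ 4: {1,3,4,5,6,7,8}  [accepting]
'b' @ 5: {1,3,4,5,6,7,8}  [accepting]
final: {1,3,4,5,6,7,8}; accept 1 in set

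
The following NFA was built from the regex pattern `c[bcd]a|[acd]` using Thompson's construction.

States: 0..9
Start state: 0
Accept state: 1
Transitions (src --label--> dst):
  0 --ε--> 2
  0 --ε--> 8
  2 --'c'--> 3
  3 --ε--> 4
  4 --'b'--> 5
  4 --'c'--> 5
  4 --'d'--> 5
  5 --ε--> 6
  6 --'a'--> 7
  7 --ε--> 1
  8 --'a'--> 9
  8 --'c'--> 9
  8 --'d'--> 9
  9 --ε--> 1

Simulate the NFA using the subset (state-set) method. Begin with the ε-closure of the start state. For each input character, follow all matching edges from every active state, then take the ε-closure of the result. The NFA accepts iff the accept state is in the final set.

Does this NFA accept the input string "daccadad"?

start: ε-closure({0}) = {0,2,8}
'd' @ 1: {1,9}  ✓accept
'a' @ 2: {}  — dead — no transitions
rest 'ccadad' ignored (set empty)
end set {} — state 1 not in

Answer: REJECT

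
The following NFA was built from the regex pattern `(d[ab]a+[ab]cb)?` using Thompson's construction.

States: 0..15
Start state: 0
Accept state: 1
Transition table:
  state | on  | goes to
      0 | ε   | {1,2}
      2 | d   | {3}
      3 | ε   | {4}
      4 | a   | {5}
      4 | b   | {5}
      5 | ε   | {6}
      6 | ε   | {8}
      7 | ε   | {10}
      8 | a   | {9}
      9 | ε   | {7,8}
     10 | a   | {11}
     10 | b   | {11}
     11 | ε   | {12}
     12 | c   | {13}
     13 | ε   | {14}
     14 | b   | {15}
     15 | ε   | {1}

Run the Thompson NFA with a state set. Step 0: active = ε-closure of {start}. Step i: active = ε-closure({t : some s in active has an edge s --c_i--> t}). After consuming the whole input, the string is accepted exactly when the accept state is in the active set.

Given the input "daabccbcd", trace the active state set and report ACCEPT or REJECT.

Answer: REJECT

Derivation:
S₀ = ε-closure({0}) = {0,1,2}
'd' @ 1: {3,4}
'a' @ 2: {5,6,8}
'a' @ 3: {7,8,9,10}
'b' @ 4: {11,12}
'c' @ 5: {13,14}
'c' @ 6: {}  — no active states
rest 'bcd' ignored (set empty)
final: {}; accept 1 not in set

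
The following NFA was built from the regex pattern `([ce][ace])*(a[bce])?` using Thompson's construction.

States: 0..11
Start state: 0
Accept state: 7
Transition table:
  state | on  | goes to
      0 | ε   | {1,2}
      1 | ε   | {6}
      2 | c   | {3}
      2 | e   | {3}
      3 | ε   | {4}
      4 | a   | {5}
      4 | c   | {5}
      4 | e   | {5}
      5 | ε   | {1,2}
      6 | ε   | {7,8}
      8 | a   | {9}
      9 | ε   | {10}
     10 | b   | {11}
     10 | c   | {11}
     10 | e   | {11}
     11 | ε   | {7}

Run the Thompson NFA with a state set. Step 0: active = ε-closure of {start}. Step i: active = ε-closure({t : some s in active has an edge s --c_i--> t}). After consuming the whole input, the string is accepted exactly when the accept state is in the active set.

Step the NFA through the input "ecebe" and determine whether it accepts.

start: ε-closure({0}) = {0,1,2,6,7,8}
'e' @ 1: {3,4}
'c' @ 2: {1,2,5,6,7,8}  [accepting]
'e' @ 3: {3,4}
'b' @ 4: {}  — state set empty
rest 'e' ignored (set empty)
final: {}; accept 7 not in set

Answer: REJECT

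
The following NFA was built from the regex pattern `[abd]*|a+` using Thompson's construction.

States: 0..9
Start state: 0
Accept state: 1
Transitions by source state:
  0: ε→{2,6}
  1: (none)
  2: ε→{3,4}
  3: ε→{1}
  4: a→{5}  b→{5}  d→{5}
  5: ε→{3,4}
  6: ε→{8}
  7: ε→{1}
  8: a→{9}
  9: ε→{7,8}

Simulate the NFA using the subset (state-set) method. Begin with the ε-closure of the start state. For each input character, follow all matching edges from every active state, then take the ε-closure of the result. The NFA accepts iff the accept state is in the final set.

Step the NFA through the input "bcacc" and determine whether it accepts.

initial (ε-close {0}): {0,1,2,3,4,6,8}
'b' @ 1: {1,3,4,5}  ✓accept
'c' @ 2: {}  — no active states
rest 'acc' ignored (set empty)
end set {} — state 1 not in

Answer: REJECT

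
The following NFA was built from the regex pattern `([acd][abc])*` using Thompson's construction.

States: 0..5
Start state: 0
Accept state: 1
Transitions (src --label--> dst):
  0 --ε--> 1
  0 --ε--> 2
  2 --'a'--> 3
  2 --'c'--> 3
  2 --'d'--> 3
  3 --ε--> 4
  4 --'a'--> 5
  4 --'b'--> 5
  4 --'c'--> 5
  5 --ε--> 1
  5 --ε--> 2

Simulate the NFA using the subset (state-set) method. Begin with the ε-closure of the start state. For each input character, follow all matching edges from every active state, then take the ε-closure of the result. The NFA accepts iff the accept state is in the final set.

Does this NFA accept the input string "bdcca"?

initial (ε-close {0}): {0,1,2}
'b' @ 1: {}  — state set empty
rest 'dcca' ignored (set empty)
end set {} — state 1 not in

Answer: REJECT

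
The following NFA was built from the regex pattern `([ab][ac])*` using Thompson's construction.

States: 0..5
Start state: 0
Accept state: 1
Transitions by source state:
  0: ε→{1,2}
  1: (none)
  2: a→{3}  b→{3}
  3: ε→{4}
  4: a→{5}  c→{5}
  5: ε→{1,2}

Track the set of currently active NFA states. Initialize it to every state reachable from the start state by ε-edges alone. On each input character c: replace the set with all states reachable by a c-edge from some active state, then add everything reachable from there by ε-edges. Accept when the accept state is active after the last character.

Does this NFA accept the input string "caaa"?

initial (ε-close {0}): {0,1,2}
'c' @ 1: {}  — dead — no transitions
rest 'aaa' ignored (set empty)
final: {}; accept 1 not in set

Answer: REJECT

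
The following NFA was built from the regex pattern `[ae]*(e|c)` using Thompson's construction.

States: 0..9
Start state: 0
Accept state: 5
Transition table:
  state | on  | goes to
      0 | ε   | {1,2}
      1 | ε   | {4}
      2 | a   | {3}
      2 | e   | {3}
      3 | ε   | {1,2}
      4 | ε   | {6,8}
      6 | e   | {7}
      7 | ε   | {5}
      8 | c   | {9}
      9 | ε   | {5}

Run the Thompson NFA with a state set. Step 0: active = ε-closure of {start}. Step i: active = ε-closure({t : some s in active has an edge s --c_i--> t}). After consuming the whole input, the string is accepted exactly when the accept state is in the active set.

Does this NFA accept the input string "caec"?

start: ε-closure({0}) = {0,1,2,4,6,8}
'c' @ 1: {5,9}  [accepting]
'a' @ 2: {}  — state set empty
rest 'ec' ignored (set empty)
after full input: {}  (accept=5 not in)

Answer: REJECT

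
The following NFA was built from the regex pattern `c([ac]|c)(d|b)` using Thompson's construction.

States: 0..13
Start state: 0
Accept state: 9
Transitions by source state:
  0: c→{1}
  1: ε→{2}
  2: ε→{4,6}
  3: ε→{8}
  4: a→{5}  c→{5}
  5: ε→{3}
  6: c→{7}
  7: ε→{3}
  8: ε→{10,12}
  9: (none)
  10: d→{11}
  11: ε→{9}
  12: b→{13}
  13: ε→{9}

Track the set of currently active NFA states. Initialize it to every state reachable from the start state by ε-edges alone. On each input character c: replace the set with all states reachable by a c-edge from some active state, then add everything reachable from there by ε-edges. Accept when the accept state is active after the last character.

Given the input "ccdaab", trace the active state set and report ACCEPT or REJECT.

Answer: REJECT

Trace:
S₀ = ε-closure({0}) = {0}
'c' @ 1: {1,2,4,6}
'c' @ 2: {3,5,7,8,10,12}
'd' @ 3: {9,11}  (accept∈set)
'a' @ 4: {}  — no active states
rest 'ab' ignored (set empty)
after full input: {}  (accept=9 not in)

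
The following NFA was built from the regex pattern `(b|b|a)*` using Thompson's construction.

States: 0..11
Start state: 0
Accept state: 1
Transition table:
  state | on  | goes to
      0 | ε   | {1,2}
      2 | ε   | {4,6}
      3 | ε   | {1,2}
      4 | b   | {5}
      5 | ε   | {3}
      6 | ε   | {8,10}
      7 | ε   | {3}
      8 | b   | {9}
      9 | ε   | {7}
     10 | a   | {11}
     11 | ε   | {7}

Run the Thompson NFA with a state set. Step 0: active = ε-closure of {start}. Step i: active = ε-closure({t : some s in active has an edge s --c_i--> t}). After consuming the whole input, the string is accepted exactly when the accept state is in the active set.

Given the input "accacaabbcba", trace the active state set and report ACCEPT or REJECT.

initial (ε-close {0}): {0,1,2,4,6,8,10}
'a' @ 1: {1,2,3,4,6,7,8,10,11}  ✓accept
'c' @ 2: {}  — state set empty
rest 'cacaabbcba' ignored (set empty)
end set {} — state 1 not in

Answer: REJECT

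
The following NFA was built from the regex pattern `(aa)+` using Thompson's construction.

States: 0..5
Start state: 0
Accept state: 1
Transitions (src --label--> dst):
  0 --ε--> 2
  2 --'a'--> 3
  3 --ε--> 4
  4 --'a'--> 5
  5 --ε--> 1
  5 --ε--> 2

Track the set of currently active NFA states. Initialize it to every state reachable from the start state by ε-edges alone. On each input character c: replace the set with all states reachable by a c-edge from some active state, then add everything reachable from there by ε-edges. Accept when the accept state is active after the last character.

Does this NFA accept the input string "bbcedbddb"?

initial (ε-close {0}): {0,2}
'b' @ 1: {}  — no active states
rest 'bcedbddb' ignored (set empty)
final: {}; accept 1 not in set

Answer: REJECT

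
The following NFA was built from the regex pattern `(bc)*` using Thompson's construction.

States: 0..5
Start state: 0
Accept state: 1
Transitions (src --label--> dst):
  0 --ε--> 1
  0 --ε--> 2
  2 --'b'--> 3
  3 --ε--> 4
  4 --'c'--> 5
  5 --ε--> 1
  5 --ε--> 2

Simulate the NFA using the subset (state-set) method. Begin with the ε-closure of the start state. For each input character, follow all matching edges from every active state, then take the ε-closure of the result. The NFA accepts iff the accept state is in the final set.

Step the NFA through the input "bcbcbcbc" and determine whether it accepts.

start: ε-closure({0}) = {0,1,2}
'b' @ 1: {3,4}
'c' @ 2: {1,2,5}  ✓accept
'b' @ 3: {3,4}
'c' @ 4: {1,2,5}  ✓accept
'b' @ 5: {3,4}
'c' @ 6: {1,2,5}  ✓accept
'b' @ 7: {3,4}
'c' @ 8: {1,2,5}  ✓accept
end set {1,2,5} — state 1 in

Answer: ACCEPT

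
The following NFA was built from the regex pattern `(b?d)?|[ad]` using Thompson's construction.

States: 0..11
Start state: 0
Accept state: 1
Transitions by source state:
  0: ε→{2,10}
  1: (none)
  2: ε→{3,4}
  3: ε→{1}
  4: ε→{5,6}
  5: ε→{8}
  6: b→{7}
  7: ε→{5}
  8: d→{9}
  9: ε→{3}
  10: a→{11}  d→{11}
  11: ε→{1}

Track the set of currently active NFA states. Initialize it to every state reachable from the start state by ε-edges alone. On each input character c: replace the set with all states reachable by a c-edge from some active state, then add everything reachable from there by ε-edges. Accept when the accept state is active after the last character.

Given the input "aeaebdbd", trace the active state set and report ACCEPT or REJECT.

Answer: REJECT

Trace:
initial (ε-close {0}): {0,1,2,3,4,5,6,8,10}
'a' @ 1: {1,11}  [accepting]
'e' @ 2: {}  — state set empty
rest 'aebdbd' ignored (set empty)
after full input: {}  (accept=1 not in)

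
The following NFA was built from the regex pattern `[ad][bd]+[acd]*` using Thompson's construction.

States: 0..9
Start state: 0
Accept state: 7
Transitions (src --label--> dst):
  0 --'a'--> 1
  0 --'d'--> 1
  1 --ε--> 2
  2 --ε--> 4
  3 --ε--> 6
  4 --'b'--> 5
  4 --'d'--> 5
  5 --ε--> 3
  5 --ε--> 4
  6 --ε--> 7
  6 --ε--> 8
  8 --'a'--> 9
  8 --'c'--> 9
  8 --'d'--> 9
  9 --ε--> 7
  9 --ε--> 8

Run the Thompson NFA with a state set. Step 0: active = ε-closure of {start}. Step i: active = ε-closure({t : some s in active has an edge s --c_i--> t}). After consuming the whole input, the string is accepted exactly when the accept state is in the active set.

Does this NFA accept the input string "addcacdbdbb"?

S₀ = ε-closure({0}) = {0}
'a' @ 1: {1,2,4}
'd' @ 2: {3,4,5,6,7,8}  [accepting]
'd' @ 3: {3,4,5,6,7,8,9}  [accepting]
'c' @ 4: {7,8,9}  [accepting]
'a' @ 5: {7,8,9}  [accepting]
'c' @ 6: {7,8,9}  [accepting]
'd' @ 7: {7,8,9}  [accepting]
'b' @ 8: {}  — dead — no transitions
rest 'dbb' ignored (set empty)
final: {}; accept 7 not in set

Answer: REJECT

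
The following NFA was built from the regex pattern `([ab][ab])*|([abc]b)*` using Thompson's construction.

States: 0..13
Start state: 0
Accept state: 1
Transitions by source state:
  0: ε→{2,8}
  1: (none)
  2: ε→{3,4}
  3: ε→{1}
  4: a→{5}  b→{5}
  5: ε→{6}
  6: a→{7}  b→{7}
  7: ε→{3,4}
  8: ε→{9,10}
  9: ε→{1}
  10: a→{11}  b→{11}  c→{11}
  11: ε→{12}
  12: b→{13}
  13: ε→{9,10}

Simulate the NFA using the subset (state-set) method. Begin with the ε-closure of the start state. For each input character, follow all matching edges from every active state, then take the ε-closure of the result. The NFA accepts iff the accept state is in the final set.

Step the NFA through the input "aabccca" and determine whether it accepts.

S₀ = ε-closure({0}) = {0,1,2,3,4,8,9,10}
'a' @ 1: {5,6,11,12}
'a' @ 2: {1,3,4,7}  ✓accept
'b' @ 3: {5,6}
'c' @ 4: {}  — no active states
rest 'cca' ignored (set empty)
end set {} — state 1 not in

Answer: REJECT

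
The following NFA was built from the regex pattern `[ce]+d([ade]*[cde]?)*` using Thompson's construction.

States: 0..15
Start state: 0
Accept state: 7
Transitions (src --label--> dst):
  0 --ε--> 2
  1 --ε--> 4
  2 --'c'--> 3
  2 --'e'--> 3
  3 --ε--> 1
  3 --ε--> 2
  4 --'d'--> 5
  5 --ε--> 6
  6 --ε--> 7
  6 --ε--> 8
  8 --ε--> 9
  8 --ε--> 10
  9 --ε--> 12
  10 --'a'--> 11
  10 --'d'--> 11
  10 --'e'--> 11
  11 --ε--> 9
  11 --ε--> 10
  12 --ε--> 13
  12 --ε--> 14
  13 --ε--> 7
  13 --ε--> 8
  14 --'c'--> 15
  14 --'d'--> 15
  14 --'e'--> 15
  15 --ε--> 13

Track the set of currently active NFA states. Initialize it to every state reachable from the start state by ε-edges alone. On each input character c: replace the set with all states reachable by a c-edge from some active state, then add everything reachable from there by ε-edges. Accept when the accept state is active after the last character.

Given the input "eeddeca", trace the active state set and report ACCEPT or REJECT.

initial (ε-close {0}): {0,2}
'e' @ 1: {1,2,3,4}
'e' @ 2: {1,2,3,4}
'd' @ 3: {5,6,7,8,9,10,12,13,14}  [accepting]
'd' @ 4: {7,8,9,10,11,12,13,14,15}  [accepting]
'e' @ 5: {7,8,9,10,11,12,13,14,15}  [accepting]
'c' @ 6: {7,8,9,10,12,13,14,15}  [accepting]
'a' @ 7: {7,8,9,10,11,12,13,14}  [accepting]
final: {7,8,9,10,11,12,13,14}; accept 7 in set

Answer: ACCEPT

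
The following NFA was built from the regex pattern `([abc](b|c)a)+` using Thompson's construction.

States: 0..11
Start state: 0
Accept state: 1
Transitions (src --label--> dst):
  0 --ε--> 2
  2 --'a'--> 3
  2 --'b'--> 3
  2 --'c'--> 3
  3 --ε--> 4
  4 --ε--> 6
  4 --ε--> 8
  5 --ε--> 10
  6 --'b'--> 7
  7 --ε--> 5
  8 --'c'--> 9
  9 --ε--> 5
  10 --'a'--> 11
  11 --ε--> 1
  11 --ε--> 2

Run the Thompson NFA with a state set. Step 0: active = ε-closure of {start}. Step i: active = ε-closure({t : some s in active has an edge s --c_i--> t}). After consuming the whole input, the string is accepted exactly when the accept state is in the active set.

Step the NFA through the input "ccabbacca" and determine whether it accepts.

S₀ = ε-closure({0}) = {0,2}
'c' @ 1: {3,4,6,8}
'c' @ 2: {5,9,10}
'a' @ 3: {1,2,11}  ✓accept
'b' @ 4: {3,4,6,8}
'b' @ 5: {5,7,10}
'a' @ 6: {1,2,11}  ✓accept
'c' @ 7: {3,4,6,8}
'c' @ 8: {5,9,10}
'a' @ 9: {1,2,11}  ✓accept
end set {1,2,11} — state 1 in

Answer: ACCEPT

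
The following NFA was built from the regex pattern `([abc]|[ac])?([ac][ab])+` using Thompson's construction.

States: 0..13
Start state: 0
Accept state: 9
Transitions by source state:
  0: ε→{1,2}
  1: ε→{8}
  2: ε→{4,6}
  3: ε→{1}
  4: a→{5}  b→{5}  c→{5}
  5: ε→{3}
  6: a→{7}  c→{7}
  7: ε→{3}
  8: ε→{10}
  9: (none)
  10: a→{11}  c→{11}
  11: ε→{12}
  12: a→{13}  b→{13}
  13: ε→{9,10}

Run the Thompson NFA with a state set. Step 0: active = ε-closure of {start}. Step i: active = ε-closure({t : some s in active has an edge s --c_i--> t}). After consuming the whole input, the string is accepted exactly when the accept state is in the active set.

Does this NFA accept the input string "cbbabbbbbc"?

S₀ = ε-closure({0}) = {0,1,2,4,6,8,10}
'c' @ 1: {1,3,5,7,8,10,11,12}
'b' @ 2: {9,10,13}  [accepting]
'b' @ 3: {}  — dead — no transitions
rest 'abbbbbc' ignored (set empty)
after full input: {}  (accept=9 not in)

Answer: REJECT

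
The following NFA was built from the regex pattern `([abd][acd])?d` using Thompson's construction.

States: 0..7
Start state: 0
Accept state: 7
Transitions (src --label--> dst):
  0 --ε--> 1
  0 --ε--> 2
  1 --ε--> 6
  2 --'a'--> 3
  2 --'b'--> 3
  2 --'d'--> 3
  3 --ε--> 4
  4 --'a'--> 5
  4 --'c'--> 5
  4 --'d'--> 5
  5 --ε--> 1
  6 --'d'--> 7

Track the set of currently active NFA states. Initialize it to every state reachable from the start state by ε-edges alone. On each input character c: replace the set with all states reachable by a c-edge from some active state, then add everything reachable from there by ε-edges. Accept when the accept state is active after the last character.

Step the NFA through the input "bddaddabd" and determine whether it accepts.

Answer: REJECT

Trace:
start: ε-closure({0}) = {0,1,2,6}
'b' @ 1: {3,4}
'd' @ 2: {1,5,6}
'd' @ 3: {7}  ✓accept
'a' @ 4: {}  — state set empty
rest 'ddabd' ignored (set empty)
final: {}; accept 7 not in set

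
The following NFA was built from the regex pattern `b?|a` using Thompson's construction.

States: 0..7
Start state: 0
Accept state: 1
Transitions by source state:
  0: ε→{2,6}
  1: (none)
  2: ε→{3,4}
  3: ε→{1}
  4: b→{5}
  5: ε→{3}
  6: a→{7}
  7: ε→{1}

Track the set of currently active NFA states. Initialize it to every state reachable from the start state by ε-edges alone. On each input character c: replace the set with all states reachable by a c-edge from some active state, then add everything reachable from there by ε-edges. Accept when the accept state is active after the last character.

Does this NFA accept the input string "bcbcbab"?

Answer: REJECT

Trace:
start: ε-closure({0}) = {0,1,2,3,4,6}
'b' @ 1: {1,3,5}  ✓accept
'c' @ 2: {}  — no active states
rest 'bcbab' ignored (set empty)
final: {}; accept 1 not in set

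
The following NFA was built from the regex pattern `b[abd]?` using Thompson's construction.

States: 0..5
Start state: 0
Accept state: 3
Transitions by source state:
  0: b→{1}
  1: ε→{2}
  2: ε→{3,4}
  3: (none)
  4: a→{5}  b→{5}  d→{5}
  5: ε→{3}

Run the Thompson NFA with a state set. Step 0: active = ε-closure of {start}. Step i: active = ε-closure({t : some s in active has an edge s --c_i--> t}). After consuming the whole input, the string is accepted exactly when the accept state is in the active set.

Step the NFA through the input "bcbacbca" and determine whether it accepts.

initial (ε-close {0}): {0}
'b' @ 1: {1,2,3,4}  ✓accept
'c' @ 2: {}  — dead — no transitions
rest 'bacbca' ignored (set empty)
end set {} — state 3 not in

Answer: REJECT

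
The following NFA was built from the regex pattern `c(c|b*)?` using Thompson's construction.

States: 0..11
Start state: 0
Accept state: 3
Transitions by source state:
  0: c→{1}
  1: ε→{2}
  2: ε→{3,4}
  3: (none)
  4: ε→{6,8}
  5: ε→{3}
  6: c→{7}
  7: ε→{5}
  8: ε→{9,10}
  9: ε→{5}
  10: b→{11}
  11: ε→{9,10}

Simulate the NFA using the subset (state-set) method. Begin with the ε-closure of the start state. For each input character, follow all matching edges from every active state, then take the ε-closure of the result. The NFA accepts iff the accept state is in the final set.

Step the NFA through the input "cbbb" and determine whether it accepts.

initial (ε-close {0}): {0}
'c' @ 1: {1,2,3,4,5,6,8,9,10}  ✓accept
'b' @ 2: {3,5,9,10,11}  ✓accept
'b' @ 3: {3,5,9,10,11}  ✓accept
'b' @ 4: {3,5,9,10,11}  ✓accept
after full input: {3,5,9,10,11}  (accept=3 in)

Answer: ACCEPT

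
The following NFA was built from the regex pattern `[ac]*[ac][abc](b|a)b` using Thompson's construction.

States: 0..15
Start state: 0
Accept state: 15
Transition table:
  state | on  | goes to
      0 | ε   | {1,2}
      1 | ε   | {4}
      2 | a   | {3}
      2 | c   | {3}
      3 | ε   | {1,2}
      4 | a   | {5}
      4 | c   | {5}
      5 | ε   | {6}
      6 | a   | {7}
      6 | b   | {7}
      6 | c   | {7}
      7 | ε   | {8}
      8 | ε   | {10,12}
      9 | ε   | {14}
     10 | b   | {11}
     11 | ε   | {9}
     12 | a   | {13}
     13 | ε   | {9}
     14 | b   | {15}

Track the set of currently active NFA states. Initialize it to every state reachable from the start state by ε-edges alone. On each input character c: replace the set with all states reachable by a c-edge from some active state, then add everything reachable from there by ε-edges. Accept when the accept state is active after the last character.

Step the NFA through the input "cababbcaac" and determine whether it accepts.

start: ε-closure({0}) = {0,1,2,4}
'c' @ 1: {1,2,3,4,5,6}
'a' @ 2: {1,2,3,4,5,6,7,8,10,12}
'b' @ 3: {7,8,9,10,11,12,14}
'a' @ 4: {9,13,14}
'b' @ 5: {15}  (accept∈set)
'b' @ 6: {}  — no active states
rest 'caac' ignored (set empty)
end set {} — state 15 not in

Answer: REJECT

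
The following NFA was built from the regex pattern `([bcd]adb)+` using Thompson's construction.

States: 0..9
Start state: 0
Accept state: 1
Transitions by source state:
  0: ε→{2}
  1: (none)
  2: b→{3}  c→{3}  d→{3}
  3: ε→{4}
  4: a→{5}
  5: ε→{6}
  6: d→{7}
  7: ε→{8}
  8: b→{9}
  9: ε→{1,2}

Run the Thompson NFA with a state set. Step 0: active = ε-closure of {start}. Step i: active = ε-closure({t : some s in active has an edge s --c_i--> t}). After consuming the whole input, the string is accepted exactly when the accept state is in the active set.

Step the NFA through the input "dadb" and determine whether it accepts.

initial (ε-close {0}): {0,2}
'd' @ 1: {3,4}
'a' @ 2: {5,6}
'd' @ 3: {7,8}
'b' @ 4: {1,2,9}  [accepting]
after full input: {1,2,9}  (accept=1 in)

Answer: ACCEPT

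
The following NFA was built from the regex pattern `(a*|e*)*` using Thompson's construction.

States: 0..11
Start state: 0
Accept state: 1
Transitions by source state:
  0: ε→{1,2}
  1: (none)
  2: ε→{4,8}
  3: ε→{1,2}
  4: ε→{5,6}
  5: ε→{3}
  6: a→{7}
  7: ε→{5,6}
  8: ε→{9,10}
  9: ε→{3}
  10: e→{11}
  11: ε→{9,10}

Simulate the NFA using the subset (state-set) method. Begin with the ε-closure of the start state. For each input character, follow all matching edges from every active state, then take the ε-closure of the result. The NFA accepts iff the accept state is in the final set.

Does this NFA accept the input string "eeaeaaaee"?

Answer: ACCEPT

Trace:
initial (ε-close {0}): {0,1,2,3,4,5,6,8,9,10}
'e' @ 1: {1,2,3,4,5,6,8,9,10,11}  [accepting]
'e' @ 2: {1,2,3,4,5,6,8,9,10,11}  [accepting]
'a' @ 3: {1,2,3,4,5,6,7,8,9,10}  [accepting]
'e' @ 4: {1,2,3,4,5,6,8,9,10,11}  [accepting]
'a' @ 5: {1,2,3,4,5,6,7,8,9,10}  [accepting]
'a' @ 6: {1,2,3,4,5,6,7,8,9,10}  [accepting]
'a' @ 7: {1,2,3,4,5,6,7,8,9,10}  [accepting]
'e' @ 8: {1,2,3,4,5,6,8,9,10,11}  [accepting]
'e' @ 9: {1,2,3,4,5,6,8,9,10,11}  [accepting]
after full input: {1,2,3,4,5,6,8,9,10,11}  (accept=1 in)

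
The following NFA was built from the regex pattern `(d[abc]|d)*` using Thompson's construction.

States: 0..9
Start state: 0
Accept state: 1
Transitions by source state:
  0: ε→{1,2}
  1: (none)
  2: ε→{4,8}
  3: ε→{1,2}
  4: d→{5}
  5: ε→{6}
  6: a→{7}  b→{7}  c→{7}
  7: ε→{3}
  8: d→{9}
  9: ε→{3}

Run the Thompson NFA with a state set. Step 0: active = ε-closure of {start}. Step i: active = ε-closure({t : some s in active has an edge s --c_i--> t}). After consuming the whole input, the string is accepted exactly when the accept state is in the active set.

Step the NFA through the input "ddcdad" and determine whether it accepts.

initial (ε-close {0}): {0,1,2,4,8}
'd' @ 1: {1,2,3,4,5,6,8,9}  ✓accept
'd' @ 2: {1,2,3,4,5,6,8,9}  ✓accept
'c' @ 3: {1,2,3,4,7,8}  ✓accept
'd' @ 4: {1,2,3,4,5,6,8,9}  ✓accept
'a' @ 5: {1,2,3,4,7,8}  ✓accept
'd' @ 6: {1,2,3,4,5,6,8,9}  ✓accept
final: {1,2,3,4,5,6,8,9}; accept 1 in set

Answer: ACCEPT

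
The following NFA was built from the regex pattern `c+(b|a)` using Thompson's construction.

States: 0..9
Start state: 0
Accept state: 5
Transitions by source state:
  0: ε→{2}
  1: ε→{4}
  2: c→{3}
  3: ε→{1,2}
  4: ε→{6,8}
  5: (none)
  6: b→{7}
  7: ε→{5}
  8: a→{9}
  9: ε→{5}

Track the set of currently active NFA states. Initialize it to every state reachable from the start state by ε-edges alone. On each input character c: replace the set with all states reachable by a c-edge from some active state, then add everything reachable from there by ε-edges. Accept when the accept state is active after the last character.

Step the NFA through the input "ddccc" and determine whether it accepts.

start: ε-closure({0}) = {0,2}
'd' @ 1: {}  — no active states
rest 'dccc' ignored (set empty)
after full input: {}  (accept=5 not in)

Answer: REJECT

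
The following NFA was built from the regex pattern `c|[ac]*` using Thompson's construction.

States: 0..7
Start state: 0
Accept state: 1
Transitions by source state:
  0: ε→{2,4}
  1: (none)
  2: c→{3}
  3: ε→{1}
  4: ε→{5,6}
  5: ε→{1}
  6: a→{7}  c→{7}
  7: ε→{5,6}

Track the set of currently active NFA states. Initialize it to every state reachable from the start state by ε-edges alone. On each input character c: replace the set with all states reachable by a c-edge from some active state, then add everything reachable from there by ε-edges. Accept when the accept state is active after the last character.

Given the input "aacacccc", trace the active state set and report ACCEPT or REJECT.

Answer: ACCEPT

Steps:
initial (ε-close {0}): {0,1,2,4,5,6}
'a' @ 1: {1,5,6,7}  [accepting]
'a' @ 2: {1,5,6,7}  [accepting]
'c' @ 3: {1,5,6,7}  [accepting]
'a' @ 4: {1,5,6,7}  [accepting]
'c' @ 5: {1,5,6,7}  [accepting]
'c' @ 6: {1,5,6,7}  [accepting]
'c' @ 7: {1,5,6,7}  [accepting]
'c' @ 8: {1,5,6,7}  [accepting]
end set {1,5,6,7} — state 1 in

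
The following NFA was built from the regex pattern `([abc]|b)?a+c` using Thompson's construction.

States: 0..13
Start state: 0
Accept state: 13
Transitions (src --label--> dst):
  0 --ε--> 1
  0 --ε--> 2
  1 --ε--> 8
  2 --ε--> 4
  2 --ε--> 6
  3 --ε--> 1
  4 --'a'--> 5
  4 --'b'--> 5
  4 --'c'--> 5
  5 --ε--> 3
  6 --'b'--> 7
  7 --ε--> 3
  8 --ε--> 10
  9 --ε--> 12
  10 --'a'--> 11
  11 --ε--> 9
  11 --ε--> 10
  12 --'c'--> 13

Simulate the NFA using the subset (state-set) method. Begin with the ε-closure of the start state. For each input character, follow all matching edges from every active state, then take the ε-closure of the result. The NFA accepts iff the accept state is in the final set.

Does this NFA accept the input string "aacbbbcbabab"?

Answer: REJECT

Trace:
initial (ε-close {0}): {0,1,2,4,6,8,10}
'a' @ 1: {1,3,5,8,9,10,11,12}
'a' @ 2: {9,10,11,12}
'c' @ 3: {13}  (accept∈set)
'b' @ 4: {}  — dead — no transitions
rest 'bbcbabab' ignored (set empty)
end set {} — state 13 not in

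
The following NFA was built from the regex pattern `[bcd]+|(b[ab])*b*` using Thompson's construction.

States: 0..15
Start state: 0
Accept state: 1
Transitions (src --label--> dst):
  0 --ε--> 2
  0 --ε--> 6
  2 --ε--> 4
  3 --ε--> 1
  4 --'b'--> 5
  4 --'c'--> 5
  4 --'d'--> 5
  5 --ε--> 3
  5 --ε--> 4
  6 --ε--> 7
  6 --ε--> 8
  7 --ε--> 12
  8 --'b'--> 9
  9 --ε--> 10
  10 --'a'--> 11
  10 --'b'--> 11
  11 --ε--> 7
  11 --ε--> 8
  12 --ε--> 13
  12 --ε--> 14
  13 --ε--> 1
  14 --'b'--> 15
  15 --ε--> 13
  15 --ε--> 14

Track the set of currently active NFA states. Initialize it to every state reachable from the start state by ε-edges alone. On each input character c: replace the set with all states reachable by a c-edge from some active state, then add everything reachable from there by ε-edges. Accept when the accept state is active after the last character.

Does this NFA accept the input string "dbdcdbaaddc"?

Answer: REJECT

Steps:
start: ε-closure({0}) = {0,1,2,4,6,7,8,12,13,14}
'd' @ 1: {1,3,4,5}  (accept∈set)
'b' @ 2: {1,3,4,5}  (accept∈set)
'd' @ 3: {1,3,4,5}  (accept∈set)
'c' @ 4: {1,3,4,5}  (accept∈set)
'd' @ 5: {1,3,4,5}  (accept∈set)
'b' @ 6: {1,3,4,5}  (accept∈set)
'a' @ 7: {}  — state set empty
rest 'addc' ignored (set empty)
final: {}; accept 1 not in set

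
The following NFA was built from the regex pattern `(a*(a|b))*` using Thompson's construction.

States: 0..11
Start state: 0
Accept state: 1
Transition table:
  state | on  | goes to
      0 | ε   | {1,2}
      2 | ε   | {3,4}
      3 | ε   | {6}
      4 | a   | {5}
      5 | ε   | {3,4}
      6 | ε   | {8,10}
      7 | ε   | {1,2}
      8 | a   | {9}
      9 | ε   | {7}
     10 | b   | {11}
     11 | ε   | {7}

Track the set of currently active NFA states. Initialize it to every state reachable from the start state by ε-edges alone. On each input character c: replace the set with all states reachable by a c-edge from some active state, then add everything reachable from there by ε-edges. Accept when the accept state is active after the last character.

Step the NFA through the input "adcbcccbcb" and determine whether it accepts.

Answer: REJECT

Steps:
initial (ε-close {0}): {0,1,2,3,4,6,8,10}
'a' @ 1: {1,2,3,4,5,6,7,8,9,10}  ✓accept
'd' @ 2: {}  — no active states
rest 'cbcccbcb' ignored (set empty)
final: {}; accept 1 not in set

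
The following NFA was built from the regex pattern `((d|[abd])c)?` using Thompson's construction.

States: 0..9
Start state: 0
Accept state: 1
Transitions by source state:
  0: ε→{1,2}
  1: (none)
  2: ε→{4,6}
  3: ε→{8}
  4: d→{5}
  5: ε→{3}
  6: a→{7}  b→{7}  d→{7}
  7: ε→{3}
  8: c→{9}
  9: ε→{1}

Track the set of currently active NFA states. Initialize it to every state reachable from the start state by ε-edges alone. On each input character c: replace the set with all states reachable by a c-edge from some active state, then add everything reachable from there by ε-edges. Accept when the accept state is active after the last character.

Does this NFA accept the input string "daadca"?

S₀ = ε-closure({0}) = {0,1,2,4,6}
'd' @ 1: {3,5,7,8}
'a' @ 2: {}  — dead — no transitions
rest 'adca' ignored (set empty)
end set {} — state 1 not in

Answer: REJECT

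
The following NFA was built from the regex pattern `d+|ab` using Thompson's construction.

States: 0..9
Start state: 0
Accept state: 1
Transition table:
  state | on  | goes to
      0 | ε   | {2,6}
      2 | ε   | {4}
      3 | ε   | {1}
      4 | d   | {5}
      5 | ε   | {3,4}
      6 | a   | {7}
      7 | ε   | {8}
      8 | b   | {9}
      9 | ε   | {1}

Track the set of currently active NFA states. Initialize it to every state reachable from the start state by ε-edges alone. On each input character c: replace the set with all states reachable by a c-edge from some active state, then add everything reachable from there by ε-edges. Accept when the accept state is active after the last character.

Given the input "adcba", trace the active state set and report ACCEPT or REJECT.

start: ε-closure({0}) = {0,2,4,6}
'a' @ 1: {7,8}
'd' @ 2: {}  — no active states
rest 'cba' ignored (set empty)
after full input: {}  (accept=1 not in)

Answer: REJECT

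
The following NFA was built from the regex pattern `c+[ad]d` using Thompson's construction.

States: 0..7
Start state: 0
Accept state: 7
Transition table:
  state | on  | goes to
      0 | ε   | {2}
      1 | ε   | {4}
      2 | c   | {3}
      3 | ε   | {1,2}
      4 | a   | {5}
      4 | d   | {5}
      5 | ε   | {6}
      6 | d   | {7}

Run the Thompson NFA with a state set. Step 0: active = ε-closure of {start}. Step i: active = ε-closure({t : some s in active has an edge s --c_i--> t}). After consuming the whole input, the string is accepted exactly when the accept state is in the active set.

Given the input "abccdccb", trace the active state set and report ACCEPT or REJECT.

start: ε-closure({0}) = {0,2}
'a' @ 1: {}  — state set empty
rest 'bccdccb' ignored (set empty)
end set {} — state 7 not in

Answer: REJECT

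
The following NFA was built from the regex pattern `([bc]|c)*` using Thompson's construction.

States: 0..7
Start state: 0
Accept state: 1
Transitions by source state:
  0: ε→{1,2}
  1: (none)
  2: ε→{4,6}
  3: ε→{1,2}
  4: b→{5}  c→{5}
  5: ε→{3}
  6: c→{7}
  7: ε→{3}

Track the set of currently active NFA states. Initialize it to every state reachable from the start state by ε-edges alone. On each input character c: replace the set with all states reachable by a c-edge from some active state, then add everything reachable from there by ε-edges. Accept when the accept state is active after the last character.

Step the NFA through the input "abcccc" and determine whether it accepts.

Answer: REJECT

Trace:
S₀ = ε-closure({0}) = {0,1,2,4,6}
'a' @ 1: {}  — state set empty
rest 'bcccc' ignored (set empty)
final: {}; accept 1 not in set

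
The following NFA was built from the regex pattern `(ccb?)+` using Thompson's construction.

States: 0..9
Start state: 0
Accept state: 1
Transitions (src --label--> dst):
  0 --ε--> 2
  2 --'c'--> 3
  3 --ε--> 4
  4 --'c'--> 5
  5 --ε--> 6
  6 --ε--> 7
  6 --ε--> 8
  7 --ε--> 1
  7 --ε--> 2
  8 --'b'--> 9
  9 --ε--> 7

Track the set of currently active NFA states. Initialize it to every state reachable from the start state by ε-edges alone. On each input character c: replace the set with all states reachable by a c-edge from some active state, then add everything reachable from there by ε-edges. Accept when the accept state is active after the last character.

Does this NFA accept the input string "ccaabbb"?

start: ε-closure({0}) = {0,2}
'c' @ 1: {3,4}
'c' @ 2: {1,2,5,6,7,8}  ✓accept
'a' @ 3: {}  — no active states
rest 'abbb' ignored (set empty)
after full input: {}  (accept=1 not in)

Answer: REJECT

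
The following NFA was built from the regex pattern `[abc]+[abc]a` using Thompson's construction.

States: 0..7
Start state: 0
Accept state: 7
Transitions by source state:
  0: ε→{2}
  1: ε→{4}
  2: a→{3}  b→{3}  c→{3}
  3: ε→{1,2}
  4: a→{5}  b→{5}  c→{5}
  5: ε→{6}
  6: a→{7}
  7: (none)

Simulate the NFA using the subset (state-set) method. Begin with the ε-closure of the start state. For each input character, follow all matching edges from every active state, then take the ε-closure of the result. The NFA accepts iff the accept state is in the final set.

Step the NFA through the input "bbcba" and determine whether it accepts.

start: ε-closure({0}) = {0,2}
'b' @ 1: {1,2,3,4}
'b' @ 2: {1,2,3,4,5,6}
'c' @ 3: {1,2,3,4,5,6}
'b' @ 4: {1,2,3,4,5,6}
'a' @ 5: {1,2,3,4,5,6,7}  (accept∈set)
after full input: {1,2,3,4,5,6,7}  (accept=7 in)

Answer: ACCEPT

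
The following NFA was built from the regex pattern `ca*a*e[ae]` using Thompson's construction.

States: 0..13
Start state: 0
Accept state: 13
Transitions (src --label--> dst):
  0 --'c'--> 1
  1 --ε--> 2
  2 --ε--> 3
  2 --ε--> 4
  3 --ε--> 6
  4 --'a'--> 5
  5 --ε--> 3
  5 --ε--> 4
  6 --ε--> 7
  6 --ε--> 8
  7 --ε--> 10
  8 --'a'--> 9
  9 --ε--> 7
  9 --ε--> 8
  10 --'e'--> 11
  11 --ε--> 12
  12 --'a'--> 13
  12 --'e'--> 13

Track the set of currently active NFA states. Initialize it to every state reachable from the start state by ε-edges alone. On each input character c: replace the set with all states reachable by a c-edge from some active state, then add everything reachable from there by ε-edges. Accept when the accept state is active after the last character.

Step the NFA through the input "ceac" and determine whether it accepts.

S₀ = ε-closure({0}) = {0}
'c' @ 1: {1,2,3,4,6,7,8,10}
'e' @ 2: {11,12}
'a' @ 3: {13}  (accept∈set)
'c' @ 4: {}  — dead — no transitions
after full input: {}  (accept=13 not in)

Answer: REJECT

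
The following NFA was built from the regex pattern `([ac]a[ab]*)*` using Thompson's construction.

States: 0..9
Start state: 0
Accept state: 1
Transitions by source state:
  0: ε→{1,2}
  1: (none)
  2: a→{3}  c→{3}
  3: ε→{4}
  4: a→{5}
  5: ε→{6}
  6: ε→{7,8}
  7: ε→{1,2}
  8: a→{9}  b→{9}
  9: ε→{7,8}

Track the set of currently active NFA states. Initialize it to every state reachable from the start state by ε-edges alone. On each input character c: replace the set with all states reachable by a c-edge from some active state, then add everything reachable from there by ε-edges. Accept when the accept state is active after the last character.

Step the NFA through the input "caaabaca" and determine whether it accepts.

start: ε-closure({0}) = {0,1,2}
'c' @ 1: {3,4}
'a' @ 2: {1,2,5,6,7,8}  (accept∈set)
'a' @ 3: {1,2,3,4,7,8,9}  (accept∈set)
'a' @ 4: {1,2,3,4,5,6,7,8,9}  (accept∈set)
'b' @ 5: {1,2,7,8,9}  (accept∈set)
'a' @ 6: {1,2,3,4,7,8,9}  (accept∈set)
'c' @ 7: {3,4}
'a' @ 8: {1,2,5,6,7,8}  (accept∈set)
end set {1,2,5,6,7,8} — state 1 in

Answer: ACCEPT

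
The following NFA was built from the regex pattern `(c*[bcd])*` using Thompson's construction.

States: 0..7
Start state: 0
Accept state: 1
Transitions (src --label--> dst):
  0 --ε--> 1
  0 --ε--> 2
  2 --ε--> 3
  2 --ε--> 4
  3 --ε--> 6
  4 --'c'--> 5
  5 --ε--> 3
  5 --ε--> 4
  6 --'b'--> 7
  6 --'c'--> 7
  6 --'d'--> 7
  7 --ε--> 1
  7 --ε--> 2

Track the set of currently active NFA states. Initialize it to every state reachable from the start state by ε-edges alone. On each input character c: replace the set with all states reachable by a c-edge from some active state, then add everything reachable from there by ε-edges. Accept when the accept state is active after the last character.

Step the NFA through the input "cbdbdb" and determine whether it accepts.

Answer: ACCEPT

Steps:
start: ε-closure({0}) = {0,1,2,3,4,6}
'c' @ 1: {1,2,3,4,5,6,7}  [accepting]
'b' @ 2: {1,2,3,4,6,7}  [accepting]
'd' @ 3: {1,2,3,4,6,7}  [accepting]
'b' @ 4: {1,2,3,4,6,7}  [accepting]
'd' @ 5: {1,2,3,4,6,7}  [accepting]
'b' @ 6: {1,2,3,4,6,7}  [accepting]
end set {1,2,3,4,6,7} — state 1 in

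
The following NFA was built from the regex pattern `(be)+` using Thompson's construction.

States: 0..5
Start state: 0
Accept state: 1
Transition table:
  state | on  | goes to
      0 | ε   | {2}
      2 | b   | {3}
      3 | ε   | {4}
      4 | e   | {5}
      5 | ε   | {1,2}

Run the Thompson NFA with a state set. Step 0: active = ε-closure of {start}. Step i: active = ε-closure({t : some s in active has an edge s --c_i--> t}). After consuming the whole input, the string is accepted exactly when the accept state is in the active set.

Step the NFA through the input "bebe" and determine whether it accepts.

start: ε-closure({0}) = {0,2}
'b' @ 1: {3,4}
'e' @ 2: {1,2,5}  (accept∈set)
'b' @ 3: {3,4}
'e' @ 4: {1,2,5}  (accept∈set)
end set {1,2,5} — state 1 in

Answer: ACCEPT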